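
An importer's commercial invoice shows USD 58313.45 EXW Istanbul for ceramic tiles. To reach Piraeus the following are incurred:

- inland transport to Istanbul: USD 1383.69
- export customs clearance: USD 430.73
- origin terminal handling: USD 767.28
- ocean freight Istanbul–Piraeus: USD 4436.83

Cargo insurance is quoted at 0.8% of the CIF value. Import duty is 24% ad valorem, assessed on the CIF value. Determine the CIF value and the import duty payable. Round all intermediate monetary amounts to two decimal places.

Let C be the CIF value. C = EXW price + pre-shipment costs + freight + 0.8% × C
C − 0.8% × C = 58313.45 + 1383.69 + 430.73 + 767.28 + 4436.83
0.992 × C = 65331.98
C = 65331.98 / 0.992 = 65858.85
Insurance premium = 0.8% × 65858.85 = 526.87
Import duty = 65858.85 × 24% = 15806.12

CIF value: USD 65858.85; import duty: USD 15806.12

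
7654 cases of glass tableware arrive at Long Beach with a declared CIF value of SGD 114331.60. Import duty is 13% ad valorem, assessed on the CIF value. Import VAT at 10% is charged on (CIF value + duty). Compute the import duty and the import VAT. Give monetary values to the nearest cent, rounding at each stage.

Import duty: SGD 14863.11; import VAT: SGD 12919.47

Import duty = 114331.60 × 13% = 14863.11
VAT base = CIF + duty = 114331.60 + 14863.11 = 129194.71
Import VAT = 129194.71 × 10% = 12919.47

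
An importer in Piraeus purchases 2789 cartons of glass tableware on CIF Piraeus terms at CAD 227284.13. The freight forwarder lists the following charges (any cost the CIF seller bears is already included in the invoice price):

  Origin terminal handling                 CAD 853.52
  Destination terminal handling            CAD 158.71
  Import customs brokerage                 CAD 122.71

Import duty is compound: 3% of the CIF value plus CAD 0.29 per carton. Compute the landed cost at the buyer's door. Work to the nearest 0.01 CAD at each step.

CIF: the seller pays costs through ocean freight and marine insurance to the destination port.
Already in the invoice (seller's account under CIF): origin terminal — exclude.
The CIF price already equals the CIF value: 227284.13
Ad valorem component: 227284.13 × 3% = 6818.52
Specific component: 2789 × 0.29 = 808.81
Import duty = 6818.52 + 808.81 = 7627.33
Buyer bears: destination terminal 158.71 + brokerage 122.71 + duty 7627.33 = 7908.75
Landed cost = invoice 227284.13 + 7908.75 = 235192.88

Total landed cost: CAD 235192.88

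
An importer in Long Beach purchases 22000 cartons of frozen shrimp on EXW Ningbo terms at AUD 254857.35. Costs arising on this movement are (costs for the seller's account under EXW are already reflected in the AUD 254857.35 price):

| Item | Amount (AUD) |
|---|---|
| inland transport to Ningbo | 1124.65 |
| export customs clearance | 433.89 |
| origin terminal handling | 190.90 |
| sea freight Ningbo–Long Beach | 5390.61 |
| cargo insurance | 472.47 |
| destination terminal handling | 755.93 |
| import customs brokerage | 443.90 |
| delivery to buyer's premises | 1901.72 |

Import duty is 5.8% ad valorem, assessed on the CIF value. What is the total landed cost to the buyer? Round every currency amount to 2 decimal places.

EXW: the seller makes goods available at their premises; the buyer bears all onward costs.
CIF value = EXW price + inland to port + export clearance + origin terminal + freight + insurance = 254857.35 + 1124.65 + 433.89 + 190.90 + 5390.61 + 472.47 = 262469.87
Import duty = 262469.87 × 5.8% = 15223.25
Buyer bears: inland to port 1124.65 + export clearance 433.89 + origin terminal 190.90 + freight 5390.61 + insurance 472.47 + destination terminal 755.93 + brokerage 443.90 + delivery 1901.72 + duty 15223.25 = 25937.32
Landed cost = invoice 254857.35 + 25937.32 = 280794.67

Total landed cost: AUD 280794.67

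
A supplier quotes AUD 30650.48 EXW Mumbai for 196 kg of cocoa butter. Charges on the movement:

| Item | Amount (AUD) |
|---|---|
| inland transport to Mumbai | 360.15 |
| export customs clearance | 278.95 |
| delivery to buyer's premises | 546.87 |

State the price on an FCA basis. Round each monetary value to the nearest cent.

Not relevant to the conversion: delivery — on the buyer under both terms; not part of either seller's price.
From EXW to FCA, the seller additionally bears: inland to port, export clearance.
FCA price = 30650.48 + 360.15 + 278.95 = 31289.58

FCA price: AUD 31289.58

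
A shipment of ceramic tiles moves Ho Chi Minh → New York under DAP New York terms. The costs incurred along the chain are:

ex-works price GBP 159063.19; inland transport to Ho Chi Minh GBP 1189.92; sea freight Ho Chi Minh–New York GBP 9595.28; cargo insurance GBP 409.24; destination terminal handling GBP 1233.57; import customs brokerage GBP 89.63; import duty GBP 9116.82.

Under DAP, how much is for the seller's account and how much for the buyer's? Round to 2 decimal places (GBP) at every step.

DAP: the seller bears all costs to the named destination except import duty and clearance.
Seller's account: goods 159063.19 + inland to port 1189.92 + freight 9595.28 + insurance 409.24 + destination terminal 1233.57 = 171491.20
Buyer's account: brokerage 89.63 + duty 9116.82 = 9206.45

Seller: GBP 171491.20; buyer: GBP 9206.45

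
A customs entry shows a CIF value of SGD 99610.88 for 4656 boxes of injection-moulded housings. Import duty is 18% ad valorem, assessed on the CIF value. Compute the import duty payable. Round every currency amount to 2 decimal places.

Import duty: SGD 17929.96

Import duty = 99610.88 × 18% = 17929.96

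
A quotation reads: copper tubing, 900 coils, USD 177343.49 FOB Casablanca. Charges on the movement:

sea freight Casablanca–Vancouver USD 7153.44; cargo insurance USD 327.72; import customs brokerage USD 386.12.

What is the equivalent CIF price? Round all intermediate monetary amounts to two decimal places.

CIF price: USD 184824.65

Not relevant to the conversion: brokerage — on the buyer under both terms; not part of either seller's price.
From FOB to CIF, the seller additionally bears: freight, insurance.
CIF price = 177343.49 + 7153.44 + 327.72 = 184824.65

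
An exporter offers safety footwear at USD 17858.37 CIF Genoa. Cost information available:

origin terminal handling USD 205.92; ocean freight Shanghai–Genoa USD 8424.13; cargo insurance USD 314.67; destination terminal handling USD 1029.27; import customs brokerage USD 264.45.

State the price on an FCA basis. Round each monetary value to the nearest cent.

Not relevant to the conversion: destination terminal, brokerage — on the buyer under both terms; not part of either seller's price.
From CIF to FCA, the seller no longer bears: origin terminal, freight, insurance.
FCA price = 17858.37 − 205.92 − 8424.13 − 314.67 = 8913.65

FCA price: USD 8913.65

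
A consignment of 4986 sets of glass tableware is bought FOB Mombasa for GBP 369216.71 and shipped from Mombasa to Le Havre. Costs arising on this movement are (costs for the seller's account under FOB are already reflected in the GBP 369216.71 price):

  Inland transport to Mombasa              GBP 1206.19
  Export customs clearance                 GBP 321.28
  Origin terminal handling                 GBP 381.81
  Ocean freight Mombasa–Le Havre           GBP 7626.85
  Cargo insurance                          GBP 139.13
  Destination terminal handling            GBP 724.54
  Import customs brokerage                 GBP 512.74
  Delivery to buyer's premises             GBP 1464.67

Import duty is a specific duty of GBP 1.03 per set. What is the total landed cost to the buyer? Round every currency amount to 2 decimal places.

FOB: the seller bears costs until goods are on board at the origin port; the buyer bears freight, insurance and all costs thereafter.
Already in the invoice (seller's account under FOB): inland to port, export clearance, origin terminal — exclude.
CIF value = FOB price + freight + insurance = 369216.71 + 7626.85 + 139.13 = 376982.69
Import duty = 4986 × 1.03 = 5135.58
Buyer bears: freight 7626.85 + insurance 139.13 + destination terminal 724.54 + brokerage 512.74 + delivery 1464.67 + duty 5135.58 = 15603.51
Landed cost = invoice 369216.71 + 15603.51 = 384820.22

Total landed cost: GBP 384820.22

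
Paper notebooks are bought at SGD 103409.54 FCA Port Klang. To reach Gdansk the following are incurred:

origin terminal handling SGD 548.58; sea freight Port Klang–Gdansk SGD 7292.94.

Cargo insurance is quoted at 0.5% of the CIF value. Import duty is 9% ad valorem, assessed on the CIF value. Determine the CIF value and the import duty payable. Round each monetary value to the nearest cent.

Let C be the CIF value. C = FCA price + pre-shipment costs + freight + 0.5% × C
C − 0.5% × C = 103409.54 + 548.58 + 7292.94
0.995 × C = 111251.06
C = 111251.06 / 0.995 = 111810.11
Insurance premium = 0.5% × 111810.11 = 559.05
Import duty = 111810.11 × 9% = 10062.91

CIF value: SGD 111810.11; import duty: SGD 10062.91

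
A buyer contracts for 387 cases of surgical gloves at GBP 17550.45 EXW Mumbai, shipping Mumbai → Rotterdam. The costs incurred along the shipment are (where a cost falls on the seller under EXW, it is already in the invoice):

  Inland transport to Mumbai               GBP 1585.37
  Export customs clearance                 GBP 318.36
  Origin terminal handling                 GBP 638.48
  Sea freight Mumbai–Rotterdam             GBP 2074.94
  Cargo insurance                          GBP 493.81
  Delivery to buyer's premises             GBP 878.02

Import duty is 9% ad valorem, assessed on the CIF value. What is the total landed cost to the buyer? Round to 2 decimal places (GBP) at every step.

EXW: the seller makes goods available at their premises; the buyer bears all onward costs.
CIF value = EXW price + inland to port + export clearance + origin terminal + freight + insurance = 17550.45 + 1585.37 + 318.36 + 638.48 + 2074.94 + 493.81 = 22661.41
Import duty = 22661.41 × 9% = 2039.53
Buyer bears: inland to port 1585.37 + export clearance 318.36 + origin terminal 638.48 + freight 2074.94 + insurance 493.81 + delivery 878.02 + duty 2039.53 = 8028.51
Landed cost = invoice 17550.45 + 8028.51 = 25578.96

Total landed cost: GBP 25578.96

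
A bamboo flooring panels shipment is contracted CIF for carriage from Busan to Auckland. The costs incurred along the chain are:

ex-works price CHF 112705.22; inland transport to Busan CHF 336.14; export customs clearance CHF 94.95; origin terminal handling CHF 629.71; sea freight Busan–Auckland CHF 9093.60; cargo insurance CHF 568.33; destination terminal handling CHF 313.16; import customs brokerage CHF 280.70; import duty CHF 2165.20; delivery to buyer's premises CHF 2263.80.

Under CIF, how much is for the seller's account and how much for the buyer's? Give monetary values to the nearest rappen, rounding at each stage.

CIF: the seller pays costs through ocean freight and marine insurance to the destination port.
Seller's account: goods 112705.22 + inland to port 336.14 + export clearance 94.95 + origin terminal 629.71 + freight 9093.60 + insurance 568.33 = 123427.95
Buyer's account: destination terminal 313.16 + brokerage 280.70 + duty 2165.20 + delivery 2263.80 = 5022.86

Seller: CHF 123427.95; buyer: CHF 5022.86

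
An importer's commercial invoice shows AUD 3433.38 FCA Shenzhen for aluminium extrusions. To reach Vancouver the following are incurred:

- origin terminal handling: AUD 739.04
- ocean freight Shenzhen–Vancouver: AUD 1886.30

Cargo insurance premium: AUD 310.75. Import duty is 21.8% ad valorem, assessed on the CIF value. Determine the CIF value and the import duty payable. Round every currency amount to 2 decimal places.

CIF = FCA price + pre-shipment costs + freight + insurance
CIF = 3433.38 + 739.04 + 1886.30 + 310.75 = 6369.47
Import duty = 6369.47 × 21.8% = 1388.54

CIF value: AUD 6369.47; import duty: AUD 1388.54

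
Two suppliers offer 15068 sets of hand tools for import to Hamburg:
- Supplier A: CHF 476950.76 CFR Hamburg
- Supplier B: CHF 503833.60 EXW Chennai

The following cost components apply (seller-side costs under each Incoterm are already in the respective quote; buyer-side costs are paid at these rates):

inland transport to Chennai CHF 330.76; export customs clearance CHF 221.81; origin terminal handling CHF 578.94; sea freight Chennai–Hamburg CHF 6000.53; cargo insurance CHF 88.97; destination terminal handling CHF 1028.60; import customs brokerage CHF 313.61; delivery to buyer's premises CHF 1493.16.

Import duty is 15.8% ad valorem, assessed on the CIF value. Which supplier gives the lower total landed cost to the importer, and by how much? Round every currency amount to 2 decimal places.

Supplier A is cheaper by CHF 39389.23

Supplier A (CFR):
CIF value = CFR price + insurance = 476950.76 + 88.97 = 477039.73
Import duty = 477039.73 × 15.8% = 75372.28
Buyer bears (A): 88.97 + 1028.60 + 313.61 + 1493.16 = 2924.34
Landed cost (A) = invoice 476950.76 + 2924.34 + duty 75372.28 = 555247.38
Supplier B (EXW):
CIF value = EXW price + inland to port + export clearance + origin terminal + freight + insurance = 503833.60 + 330.76 + 221.81 + 578.94 + 6000.53 + 88.97 = 511054.61
Import duty = 511054.61 × 15.8% = 80746.63
Buyer bears (B): 330.76 + 221.81 + 578.94 + 6000.53 + 88.97 + 1028.60 + 313.61 + 1493.16 = 10056.38
Landed cost (B) = invoice 503833.60 + 10056.38 + duty 80746.63 = 594636.61
Difference = |555247.38 − 594636.61| = 39389.23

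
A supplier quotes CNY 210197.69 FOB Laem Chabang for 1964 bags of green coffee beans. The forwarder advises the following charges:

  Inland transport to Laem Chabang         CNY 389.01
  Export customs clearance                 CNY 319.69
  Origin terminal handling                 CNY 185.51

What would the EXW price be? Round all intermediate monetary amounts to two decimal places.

From FOB to EXW, the seller no longer bears: inland to port, export clearance, origin terminal.
EXW price = 210197.69 − 389.01 − 319.69 − 185.51 = 209303.48

EXW price: CNY 209303.48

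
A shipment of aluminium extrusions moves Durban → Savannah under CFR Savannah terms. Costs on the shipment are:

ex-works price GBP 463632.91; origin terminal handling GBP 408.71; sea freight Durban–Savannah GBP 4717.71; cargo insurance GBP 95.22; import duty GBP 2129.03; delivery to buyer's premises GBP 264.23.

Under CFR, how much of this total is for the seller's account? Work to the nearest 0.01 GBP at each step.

CFR: the seller pays costs through ocean freight to the destination port, but not insurance.
Seller's account: goods 463632.91 + origin terminal 408.71 + freight 4717.71 = 468759.33
Buyer's account: insurance 95.22 + duty 2129.03 + delivery 264.23 = 2488.48

Seller's account: GBP 468759.33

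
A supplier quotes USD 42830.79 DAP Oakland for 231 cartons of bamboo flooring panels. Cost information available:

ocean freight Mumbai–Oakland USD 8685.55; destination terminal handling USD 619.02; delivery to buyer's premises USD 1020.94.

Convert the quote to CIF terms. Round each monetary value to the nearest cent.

Not relevant to the conversion: freight — on the seller under both DAP and CIF; already in the DAP price and stays in the CIF price.
From DAP to CIF, the seller no longer bears: destination terminal, delivery.
CIF price = 42830.79 − 619.02 − 1020.94 = 41190.83

CIF price: USD 41190.83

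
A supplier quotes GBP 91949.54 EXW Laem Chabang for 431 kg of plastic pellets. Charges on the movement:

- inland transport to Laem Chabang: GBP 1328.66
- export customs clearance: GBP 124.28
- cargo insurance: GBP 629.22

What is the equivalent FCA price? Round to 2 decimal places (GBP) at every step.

Not relevant to the conversion: insurance — on the buyer under both terms; not part of either seller's price.
From EXW to FCA, the seller additionally bears: inland to port, export clearance.
FCA price = 91949.54 + 1328.66 + 124.28 = 93402.48

FCA price: GBP 93402.48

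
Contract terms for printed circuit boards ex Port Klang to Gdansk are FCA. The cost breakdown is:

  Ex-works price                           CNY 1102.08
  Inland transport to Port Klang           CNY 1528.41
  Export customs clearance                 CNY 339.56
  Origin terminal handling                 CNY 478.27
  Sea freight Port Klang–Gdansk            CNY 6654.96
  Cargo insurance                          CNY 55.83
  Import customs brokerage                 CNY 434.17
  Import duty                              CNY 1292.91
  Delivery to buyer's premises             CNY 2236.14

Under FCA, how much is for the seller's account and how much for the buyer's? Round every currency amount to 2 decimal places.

Seller: CNY 2970.05; buyer: CNY 11152.28

FCA: the seller delivers export-cleared goods to the carrier; the buyer bears costs from that point.
Seller's account: goods 1102.08 + inland to port 1528.41 + export clearance 339.56 = 2970.05
Buyer's account: origin terminal 478.27 + freight 6654.96 + insurance 55.83 + brokerage 434.17 + duty 1292.91 + delivery 2236.14 = 11152.28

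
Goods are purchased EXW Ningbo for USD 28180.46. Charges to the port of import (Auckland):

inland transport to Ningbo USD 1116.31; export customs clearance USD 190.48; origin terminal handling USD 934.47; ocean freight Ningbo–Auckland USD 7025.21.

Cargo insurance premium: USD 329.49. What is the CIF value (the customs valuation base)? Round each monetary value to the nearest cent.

CIF = EXW price + pre-shipment costs + freight + insurance
CIF = 28180.46 + 1116.31 + 190.48 + 934.47 + 7025.21 + 329.49 = 37776.42

CIF value: USD 37776.42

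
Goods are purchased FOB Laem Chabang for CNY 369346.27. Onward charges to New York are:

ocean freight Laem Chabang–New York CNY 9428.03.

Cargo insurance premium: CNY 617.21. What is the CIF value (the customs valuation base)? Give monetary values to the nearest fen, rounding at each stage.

CIF = FOB price + freight + insurance
CIF = 369346.27 + 9428.03 + 617.21 = 379391.51

CIF value: CNY 379391.51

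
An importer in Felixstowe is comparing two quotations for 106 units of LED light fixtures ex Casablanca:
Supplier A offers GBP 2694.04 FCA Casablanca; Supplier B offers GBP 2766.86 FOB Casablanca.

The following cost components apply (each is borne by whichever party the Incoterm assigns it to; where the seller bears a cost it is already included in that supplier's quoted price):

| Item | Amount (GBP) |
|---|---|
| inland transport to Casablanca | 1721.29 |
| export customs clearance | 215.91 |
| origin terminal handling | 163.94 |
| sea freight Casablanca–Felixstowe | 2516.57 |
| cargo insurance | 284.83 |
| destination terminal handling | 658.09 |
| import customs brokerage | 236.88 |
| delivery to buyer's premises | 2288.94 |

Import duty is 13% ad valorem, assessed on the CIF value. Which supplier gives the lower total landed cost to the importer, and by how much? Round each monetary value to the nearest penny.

Supplier B is cheaper by GBP 102.97

Supplier A (FCA):
CIF value = FCA price + origin terminal + freight + insurance = 2694.04 + 163.94 + 2516.57 + 284.83 = 5659.38
Import duty = 5659.38 × 13% = 735.72
Buyer bears (A): 163.94 + 2516.57 + 284.83 + 658.09 + 236.88 + 2288.94 = 6149.25
Landed cost (A) = invoice 2694.04 + 6149.25 + duty 735.72 = 9579.01
Supplier B (FOB):
CIF value = FOB price + freight + insurance = 2766.86 + 2516.57 + 284.83 = 5568.26
Import duty = 5568.26 × 13% = 723.87
Buyer bears (B): 2516.57 + 284.83 + 658.09 + 236.88 + 2288.94 = 5985.31
Landed cost (B) = invoice 2766.86 + 5985.31 + duty 723.87 = 9476.04
Difference = |9579.01 − 9476.04| = 102.97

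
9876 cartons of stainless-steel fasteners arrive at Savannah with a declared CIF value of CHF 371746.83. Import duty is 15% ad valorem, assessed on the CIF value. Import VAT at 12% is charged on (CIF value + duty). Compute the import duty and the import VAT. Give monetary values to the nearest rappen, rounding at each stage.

Import duty = 371746.83 × 15% = 55762.02
VAT base = CIF + duty = 371746.83 + 55762.02 = 427508.85
Import VAT = 427508.85 × 12% = 51301.06

Import duty: CHF 55762.02; import VAT: CHF 51301.06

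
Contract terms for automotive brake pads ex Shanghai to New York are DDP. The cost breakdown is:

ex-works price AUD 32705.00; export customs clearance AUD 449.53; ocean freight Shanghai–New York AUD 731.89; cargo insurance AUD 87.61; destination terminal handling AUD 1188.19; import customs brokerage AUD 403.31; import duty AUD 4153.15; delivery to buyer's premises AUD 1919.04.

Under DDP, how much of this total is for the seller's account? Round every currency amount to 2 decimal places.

Seller's account: AUD 41637.72

DDP: the seller bears all costs including import duty.
Seller's account: goods 32705.00 + export clearance 449.53 + freight 731.89 + insurance 87.61 + destination terminal 1188.19 + brokerage 403.31 + duty 4153.15 + delivery 1919.04 = 41637.72
Buyer's account: 0.00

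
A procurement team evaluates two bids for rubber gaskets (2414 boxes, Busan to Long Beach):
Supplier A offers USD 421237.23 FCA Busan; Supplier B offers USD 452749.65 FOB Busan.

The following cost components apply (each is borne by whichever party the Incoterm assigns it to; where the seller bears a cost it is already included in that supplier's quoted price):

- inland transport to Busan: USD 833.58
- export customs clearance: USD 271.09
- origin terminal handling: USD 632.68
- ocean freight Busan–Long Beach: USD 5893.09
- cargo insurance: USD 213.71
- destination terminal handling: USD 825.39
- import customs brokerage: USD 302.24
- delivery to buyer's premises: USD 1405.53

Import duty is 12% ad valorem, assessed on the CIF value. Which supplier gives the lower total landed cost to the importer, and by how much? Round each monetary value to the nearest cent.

Supplier A is cheaper by USD 34585.30

Supplier A (FCA):
CIF value = FCA price + origin terminal + freight + insurance = 421237.23 + 632.68 + 5893.09 + 213.71 = 427976.71
Import duty = 427976.71 × 12% = 51357.21
Buyer bears (A): 632.68 + 5893.09 + 213.71 + 825.39 + 302.24 + 1405.53 = 9272.64
Landed cost (A) = invoice 421237.23 + 9272.64 + duty 51357.21 = 481867.08
Supplier B (FOB):
CIF value = FOB price + freight + insurance = 452749.65 + 5893.09 + 213.71 = 458856.45
Import duty = 458856.45 × 12% = 55062.77
Buyer bears (B): 5893.09 + 213.71 + 825.39 + 302.24 + 1405.53 = 8639.96
Landed cost (B) = invoice 452749.65 + 8639.96 + duty 55062.77 = 516452.38
Difference = |481867.08 − 516452.38| = 34585.30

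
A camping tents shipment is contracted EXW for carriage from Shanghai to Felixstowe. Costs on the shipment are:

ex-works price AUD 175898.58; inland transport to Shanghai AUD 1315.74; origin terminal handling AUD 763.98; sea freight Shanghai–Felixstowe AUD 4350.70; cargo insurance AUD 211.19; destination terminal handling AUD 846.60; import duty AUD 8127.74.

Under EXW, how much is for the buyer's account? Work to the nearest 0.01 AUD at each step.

Buyer's account: AUD 15615.95

EXW: the seller makes goods available at their premises; the buyer bears all onward costs.
Seller's account: goods 175898.58 = 175898.58
Buyer's account: inland to port 1315.74 + origin terminal 763.98 + freight 4350.70 + insurance 211.19 + destination terminal 846.60 + duty 8127.74 = 15615.95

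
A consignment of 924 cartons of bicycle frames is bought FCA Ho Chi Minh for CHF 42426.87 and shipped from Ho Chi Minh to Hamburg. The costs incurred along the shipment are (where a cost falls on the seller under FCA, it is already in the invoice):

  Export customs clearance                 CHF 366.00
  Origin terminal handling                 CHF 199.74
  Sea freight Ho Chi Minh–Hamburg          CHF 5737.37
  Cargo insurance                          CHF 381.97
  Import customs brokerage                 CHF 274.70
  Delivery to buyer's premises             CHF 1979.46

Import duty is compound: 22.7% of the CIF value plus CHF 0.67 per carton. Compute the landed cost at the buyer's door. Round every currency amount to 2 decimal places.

FCA: the seller delivers export-cleared goods to the carrier; the buyer bears costs from that point.
Already in the invoice (seller's account under FCA): export clearance — exclude.
CIF value = FCA price + origin terminal + freight + insurance = 42426.87 + 199.74 + 5737.37 + 381.97 = 48745.95
Ad valorem component: 48745.95 × 22.7% = 11065.33
Specific component: 924 × 0.67 = 619.08
Import duty = 11065.33 + 619.08 = 11684.41
Buyer bears: origin terminal 199.74 + freight 5737.37 + insurance 381.97 + brokerage 274.70 + delivery 1979.46 + duty 11684.41 = 20257.65
Landed cost = invoice 42426.87 + 20257.65 = 62684.52

Total landed cost: CHF 62684.52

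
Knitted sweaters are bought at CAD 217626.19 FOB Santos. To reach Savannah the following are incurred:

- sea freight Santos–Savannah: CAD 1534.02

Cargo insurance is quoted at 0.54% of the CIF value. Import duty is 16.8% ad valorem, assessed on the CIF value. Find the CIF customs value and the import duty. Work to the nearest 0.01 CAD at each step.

CIF value: CAD 220350.10; import duty: CAD 37018.82

Let C be the CIF value. C = FOB price + freight + 0.54% × C
C − 0.54% × C = 217626.19 + 1534.02
0.9946 × C = 219160.21
C = 219160.21 / 0.9946 = 220350.10
Insurance premium = 0.54% × 220350.10 = 1189.89
Import duty = 220350.10 × 16.8% = 37018.82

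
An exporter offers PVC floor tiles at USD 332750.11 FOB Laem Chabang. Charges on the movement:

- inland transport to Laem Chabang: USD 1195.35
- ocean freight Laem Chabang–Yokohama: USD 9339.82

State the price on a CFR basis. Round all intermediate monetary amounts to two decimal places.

Not relevant to the conversion: inland to port — on the seller under both FOB and CFR; already in the FOB price and stays in the CFR price.
From FOB to CFR, the seller additionally bears: freight.
CFR price = 332750.11 + 9339.82 = 342089.93

CFR price: USD 342089.93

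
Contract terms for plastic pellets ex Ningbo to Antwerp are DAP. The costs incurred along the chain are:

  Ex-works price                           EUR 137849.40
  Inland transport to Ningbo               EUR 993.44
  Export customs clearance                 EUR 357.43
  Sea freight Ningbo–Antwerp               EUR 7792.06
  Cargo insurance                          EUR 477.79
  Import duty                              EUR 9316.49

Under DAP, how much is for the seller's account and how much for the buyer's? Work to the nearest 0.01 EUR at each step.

Seller: EUR 147470.12; buyer: EUR 9316.49

DAP: the seller bears all costs to the named destination except import duty and clearance.
Seller's account: goods 137849.40 + inland to port 993.44 + export clearance 357.43 + freight 7792.06 + insurance 477.79 = 147470.12
Buyer's account: duty 9316.49 = 9316.49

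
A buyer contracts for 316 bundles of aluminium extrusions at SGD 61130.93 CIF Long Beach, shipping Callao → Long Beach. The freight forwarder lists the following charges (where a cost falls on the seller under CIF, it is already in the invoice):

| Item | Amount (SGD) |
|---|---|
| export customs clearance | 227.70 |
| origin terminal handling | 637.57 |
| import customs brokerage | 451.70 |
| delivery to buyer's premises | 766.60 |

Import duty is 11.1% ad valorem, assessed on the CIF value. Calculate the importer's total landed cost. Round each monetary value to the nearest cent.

Total landed cost: SGD 69134.76

CIF: the seller pays costs through ocean freight and marine insurance to the destination port.
Already in the invoice (seller's account under CIF): export clearance, origin terminal — exclude.
The CIF price already equals the CIF value: 61130.93
Import duty = 61130.93 × 11.1% = 6785.53
Buyer bears: brokerage 451.70 + delivery 766.60 + duty 6785.53 = 8003.83
Landed cost = invoice 61130.93 + 8003.83 = 69134.76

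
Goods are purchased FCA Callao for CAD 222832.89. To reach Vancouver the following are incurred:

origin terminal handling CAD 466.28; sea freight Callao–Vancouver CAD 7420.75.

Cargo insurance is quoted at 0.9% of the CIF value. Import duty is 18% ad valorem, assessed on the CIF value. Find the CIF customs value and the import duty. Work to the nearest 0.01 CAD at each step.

CIF value: CAD 232815.26; import duty: CAD 41906.75

Let C be the CIF value. C = FCA price + pre-shipment costs + freight + 0.9% × C
C − 0.9% × C = 222832.89 + 466.28 + 7420.75
0.991 × C = 230719.92
C = 230719.92 / 0.991 = 232815.26
Insurance premium = 0.9% × 232815.26 = 2095.34
Import duty = 232815.26 × 18% = 41906.75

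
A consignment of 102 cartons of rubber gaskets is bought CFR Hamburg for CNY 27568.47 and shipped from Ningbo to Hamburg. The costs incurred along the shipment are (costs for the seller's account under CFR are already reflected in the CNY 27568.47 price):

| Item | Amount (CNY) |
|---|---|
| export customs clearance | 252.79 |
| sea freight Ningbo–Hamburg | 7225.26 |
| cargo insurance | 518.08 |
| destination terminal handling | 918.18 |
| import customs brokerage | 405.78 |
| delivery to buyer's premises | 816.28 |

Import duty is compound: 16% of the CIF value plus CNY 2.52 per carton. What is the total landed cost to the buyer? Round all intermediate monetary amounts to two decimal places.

CFR: the seller pays costs through ocean freight to the destination port, but not insurance.
Already in the invoice (seller's account under CFR): export clearance, freight — exclude.
CIF value = CFR price + insurance = 27568.47 + 518.08 = 28086.55
Ad valorem component: 28086.55 × 16% = 4493.85
Specific component: 102 × 2.52 = 257.04
Import duty = 4493.85 + 257.04 = 4750.89
Buyer bears: insurance 518.08 + destination terminal 918.18 + brokerage 405.78 + delivery 816.28 + duty 4750.89 = 7409.21
Landed cost = invoice 27568.47 + 7409.21 = 34977.68

Total landed cost: CNY 34977.68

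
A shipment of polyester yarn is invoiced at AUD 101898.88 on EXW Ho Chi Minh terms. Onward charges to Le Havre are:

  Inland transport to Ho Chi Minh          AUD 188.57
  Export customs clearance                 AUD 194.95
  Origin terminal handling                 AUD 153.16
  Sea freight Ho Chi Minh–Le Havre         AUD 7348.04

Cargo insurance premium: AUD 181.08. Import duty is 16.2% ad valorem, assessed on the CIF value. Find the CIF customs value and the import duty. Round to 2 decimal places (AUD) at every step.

CIF = EXW price + pre-shipment costs + freight + insurance
CIF = 101898.88 + 188.57 + 194.95 + 153.16 + 7348.04 + 181.08 = 109964.68
Import duty = 109964.68 × 16.2% = 17814.28

CIF value: AUD 109964.68; import duty: AUD 17814.28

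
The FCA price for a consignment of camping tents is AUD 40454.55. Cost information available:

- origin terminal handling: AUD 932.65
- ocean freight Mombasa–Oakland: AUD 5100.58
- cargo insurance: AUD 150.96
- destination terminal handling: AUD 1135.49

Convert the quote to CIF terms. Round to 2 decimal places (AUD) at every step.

Not relevant to the conversion: destination terminal — on the buyer under both terms; not part of either seller's price.
From FCA to CIF, the seller additionally bears: origin terminal, freight, insurance.
CIF price = 40454.55 + 932.65 + 5100.58 + 150.96 = 46638.74

CIF price: AUD 46638.74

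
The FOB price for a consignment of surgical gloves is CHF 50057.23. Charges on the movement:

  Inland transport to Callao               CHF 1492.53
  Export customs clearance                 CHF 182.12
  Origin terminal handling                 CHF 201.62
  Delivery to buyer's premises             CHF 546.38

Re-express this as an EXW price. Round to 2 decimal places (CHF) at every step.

Not relevant to the conversion: delivery — on the buyer under both terms; not part of either seller's price.
From FOB to EXW, the seller no longer bears: inland to port, export clearance, origin terminal.
EXW price = 50057.23 − 1492.53 − 182.12 − 201.62 = 48180.96

EXW price: CHF 48180.96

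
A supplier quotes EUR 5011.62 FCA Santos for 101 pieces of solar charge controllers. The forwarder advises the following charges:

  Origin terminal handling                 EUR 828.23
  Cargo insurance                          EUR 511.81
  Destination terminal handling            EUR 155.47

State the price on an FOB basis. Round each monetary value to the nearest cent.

FOB price: EUR 5839.85

Not relevant to the conversion: insurance, destination terminal — on the buyer under both terms; not part of either seller's price.
From FCA to FOB, the seller additionally bears: origin terminal.
FOB price = 5011.62 + 828.23 = 5839.85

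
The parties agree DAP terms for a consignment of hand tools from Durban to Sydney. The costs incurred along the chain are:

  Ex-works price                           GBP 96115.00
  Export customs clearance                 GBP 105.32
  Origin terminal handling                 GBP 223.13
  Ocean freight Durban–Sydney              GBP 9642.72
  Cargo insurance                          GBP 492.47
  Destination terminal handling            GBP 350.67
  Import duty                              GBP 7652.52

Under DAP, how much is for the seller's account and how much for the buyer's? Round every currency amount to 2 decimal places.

Seller: GBP 106929.31; buyer: GBP 7652.52

DAP: the seller bears all costs to the named destination except import duty and clearance.
Seller's account: goods 96115.00 + export clearance 105.32 + origin terminal 223.13 + freight 9642.72 + insurance 492.47 + destination terminal 350.67 = 106929.31
Buyer's account: duty 7652.52 = 7652.52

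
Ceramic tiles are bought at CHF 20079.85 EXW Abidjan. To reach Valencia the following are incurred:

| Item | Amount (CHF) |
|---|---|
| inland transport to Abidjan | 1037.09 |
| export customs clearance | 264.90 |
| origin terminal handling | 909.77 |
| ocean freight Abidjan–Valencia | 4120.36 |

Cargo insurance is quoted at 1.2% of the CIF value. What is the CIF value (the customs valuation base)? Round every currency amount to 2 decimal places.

Let C be the CIF value. C = EXW price + pre-shipment costs + freight + 1.2% × C
C − 1.2% × C = 20079.85 + 1037.09 + 264.90 + 909.77 + 4120.36
0.988 × C = 26411.97
C = 26411.97 / 0.988 = 26732.76
Insurance premium = 1.2% × 26732.76 = 320.79

CIF value: CHF 26732.76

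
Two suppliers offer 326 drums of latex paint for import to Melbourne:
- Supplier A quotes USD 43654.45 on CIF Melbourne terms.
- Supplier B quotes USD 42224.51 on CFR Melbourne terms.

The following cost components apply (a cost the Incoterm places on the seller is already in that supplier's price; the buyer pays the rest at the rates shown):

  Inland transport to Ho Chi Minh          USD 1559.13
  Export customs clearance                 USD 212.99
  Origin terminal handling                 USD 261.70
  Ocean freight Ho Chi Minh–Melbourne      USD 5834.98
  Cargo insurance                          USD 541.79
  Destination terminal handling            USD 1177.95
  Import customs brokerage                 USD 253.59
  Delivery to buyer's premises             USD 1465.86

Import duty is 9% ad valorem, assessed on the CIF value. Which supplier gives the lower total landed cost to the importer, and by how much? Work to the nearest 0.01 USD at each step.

Supplier B is cheaper by USD 968.08

Supplier A (CIF):
The CIF price already equals the CIF value: 43654.45
Import duty = 43654.45 × 9% = 3928.90
Buyer bears (A): 1177.95 + 253.59 + 1465.86 = 2897.40
Landed cost (A) = invoice 43654.45 + 2897.40 + duty 3928.90 = 50480.75
Supplier B (CFR):
CIF value = CFR price + insurance = 42224.51 + 541.79 = 42766.30
Import duty = 42766.30 × 9% = 3848.97
Buyer bears (B): 541.79 + 1177.95 + 253.59 + 1465.86 = 3439.19
Landed cost (B) = invoice 42224.51 + 3439.19 + duty 3848.97 = 49512.67
Difference = |50480.75 − 49512.67| = 968.08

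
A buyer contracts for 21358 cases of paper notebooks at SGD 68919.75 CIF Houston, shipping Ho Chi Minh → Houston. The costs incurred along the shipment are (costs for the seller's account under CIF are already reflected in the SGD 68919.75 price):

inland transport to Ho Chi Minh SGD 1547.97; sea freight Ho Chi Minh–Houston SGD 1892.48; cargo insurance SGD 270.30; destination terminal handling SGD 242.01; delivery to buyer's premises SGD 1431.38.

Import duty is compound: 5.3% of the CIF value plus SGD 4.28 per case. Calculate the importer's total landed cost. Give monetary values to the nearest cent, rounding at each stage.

Total landed cost: SGD 165658.13

CIF: the seller pays costs through ocean freight and marine insurance to the destination port.
Already in the invoice (seller's account under CIF): inland to port, freight, insurance — exclude.
The CIF price already equals the CIF value: 68919.75
Ad valorem component: 68919.75 × 5.3% = 3652.75
Specific component: 21358 × 4.28 = 91412.24
Import duty = 3652.75 + 91412.24 = 95064.99
Buyer bears: destination terminal 242.01 + delivery 1431.38 + duty 95064.99 = 96738.38
Landed cost = invoice 68919.75 + 96738.38 = 165658.13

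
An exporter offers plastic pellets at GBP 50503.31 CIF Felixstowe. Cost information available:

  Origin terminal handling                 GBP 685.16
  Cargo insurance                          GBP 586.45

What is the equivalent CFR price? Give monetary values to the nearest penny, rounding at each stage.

CFR price: GBP 49916.86

Not relevant to the conversion: origin terminal — on the seller under both CIF and CFR; already in the CIF price and stays in the CFR price.
From CIF to CFR, the seller no longer bears: insurance.
CFR price = 50503.31 − 586.45 = 49916.86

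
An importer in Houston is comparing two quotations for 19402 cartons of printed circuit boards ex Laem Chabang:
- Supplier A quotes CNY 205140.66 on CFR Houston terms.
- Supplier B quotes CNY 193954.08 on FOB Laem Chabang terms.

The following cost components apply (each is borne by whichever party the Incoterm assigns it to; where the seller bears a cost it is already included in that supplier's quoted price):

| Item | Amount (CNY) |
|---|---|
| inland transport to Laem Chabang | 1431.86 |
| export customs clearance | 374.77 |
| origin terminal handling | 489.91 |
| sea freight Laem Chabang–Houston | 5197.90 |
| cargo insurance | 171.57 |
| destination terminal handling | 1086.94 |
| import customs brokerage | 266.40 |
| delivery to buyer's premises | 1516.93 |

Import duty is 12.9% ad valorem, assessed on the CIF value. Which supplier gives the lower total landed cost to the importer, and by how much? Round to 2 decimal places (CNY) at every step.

Supplier B is cheaper by CNY 6761.22

Supplier A (CFR):
CIF value = CFR price + insurance = 205140.66 + 171.57 = 205312.23
Import duty = 205312.23 × 12.9% = 26485.28
Buyer bears (A): 171.57 + 1086.94 + 266.40 + 1516.93 = 3041.84
Landed cost (A) = invoice 205140.66 + 3041.84 + duty 26485.28 = 234667.78
Supplier B (FOB):
CIF value = FOB price + freight + insurance = 193954.08 + 5197.90 + 171.57 = 199323.55
Import duty = 199323.55 × 12.9% = 25712.74
Buyer bears (B): 5197.90 + 171.57 + 1086.94 + 266.40 + 1516.93 = 8239.74
Landed cost (B) = invoice 193954.08 + 8239.74 + duty 25712.74 = 227906.56
Difference = |234667.78 − 227906.56| = 6761.22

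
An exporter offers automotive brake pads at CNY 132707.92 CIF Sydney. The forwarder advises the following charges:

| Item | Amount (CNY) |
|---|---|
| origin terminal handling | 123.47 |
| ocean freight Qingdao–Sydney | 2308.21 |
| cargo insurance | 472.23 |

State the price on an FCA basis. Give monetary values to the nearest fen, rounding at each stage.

From CIF to FCA, the seller no longer bears: origin terminal, freight, insurance.
FCA price = 132707.92 − 123.47 − 2308.21 − 472.23 = 129804.01

FCA price: CNY 129804.01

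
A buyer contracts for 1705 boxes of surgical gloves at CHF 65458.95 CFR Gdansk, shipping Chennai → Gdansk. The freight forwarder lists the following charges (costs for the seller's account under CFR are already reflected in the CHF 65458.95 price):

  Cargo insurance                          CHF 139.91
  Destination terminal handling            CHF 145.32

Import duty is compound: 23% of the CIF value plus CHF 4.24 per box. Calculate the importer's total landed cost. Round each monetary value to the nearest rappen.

CFR: the seller pays costs through ocean freight to the destination port, but not insurance.
CIF value = CFR price + insurance = 65458.95 + 139.91 = 65598.86
Ad valorem component: 65598.86 × 23% = 15087.74
Specific component: 1705 × 4.24 = 7229.20
Import duty = 15087.74 + 7229.20 = 22316.94
Buyer bears: insurance 139.91 + destination terminal 145.32 + duty 22316.94 = 22602.17
Landed cost = invoice 65458.95 + 22602.17 = 88061.12

Total landed cost: CHF 88061.12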